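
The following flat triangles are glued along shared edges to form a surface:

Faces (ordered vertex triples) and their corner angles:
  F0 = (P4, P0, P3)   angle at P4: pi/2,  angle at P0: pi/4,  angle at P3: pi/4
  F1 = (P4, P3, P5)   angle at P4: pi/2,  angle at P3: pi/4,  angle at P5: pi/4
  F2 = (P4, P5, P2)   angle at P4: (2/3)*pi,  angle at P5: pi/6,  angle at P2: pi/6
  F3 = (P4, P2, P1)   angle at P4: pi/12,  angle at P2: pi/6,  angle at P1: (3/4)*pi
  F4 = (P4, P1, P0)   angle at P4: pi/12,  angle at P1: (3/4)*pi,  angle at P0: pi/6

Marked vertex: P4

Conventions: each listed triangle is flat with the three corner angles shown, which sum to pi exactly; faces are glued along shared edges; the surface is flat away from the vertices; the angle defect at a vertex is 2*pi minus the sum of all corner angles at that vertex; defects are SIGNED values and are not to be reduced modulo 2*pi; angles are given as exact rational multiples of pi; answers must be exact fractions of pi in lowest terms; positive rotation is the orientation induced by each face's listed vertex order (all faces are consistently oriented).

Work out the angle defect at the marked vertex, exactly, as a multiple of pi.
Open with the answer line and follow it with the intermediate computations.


Answer: defect(P4) = pi/6

Sum of corner angles at P4: (11/6)*pi
defect = 2*pi - (11/6)*pi


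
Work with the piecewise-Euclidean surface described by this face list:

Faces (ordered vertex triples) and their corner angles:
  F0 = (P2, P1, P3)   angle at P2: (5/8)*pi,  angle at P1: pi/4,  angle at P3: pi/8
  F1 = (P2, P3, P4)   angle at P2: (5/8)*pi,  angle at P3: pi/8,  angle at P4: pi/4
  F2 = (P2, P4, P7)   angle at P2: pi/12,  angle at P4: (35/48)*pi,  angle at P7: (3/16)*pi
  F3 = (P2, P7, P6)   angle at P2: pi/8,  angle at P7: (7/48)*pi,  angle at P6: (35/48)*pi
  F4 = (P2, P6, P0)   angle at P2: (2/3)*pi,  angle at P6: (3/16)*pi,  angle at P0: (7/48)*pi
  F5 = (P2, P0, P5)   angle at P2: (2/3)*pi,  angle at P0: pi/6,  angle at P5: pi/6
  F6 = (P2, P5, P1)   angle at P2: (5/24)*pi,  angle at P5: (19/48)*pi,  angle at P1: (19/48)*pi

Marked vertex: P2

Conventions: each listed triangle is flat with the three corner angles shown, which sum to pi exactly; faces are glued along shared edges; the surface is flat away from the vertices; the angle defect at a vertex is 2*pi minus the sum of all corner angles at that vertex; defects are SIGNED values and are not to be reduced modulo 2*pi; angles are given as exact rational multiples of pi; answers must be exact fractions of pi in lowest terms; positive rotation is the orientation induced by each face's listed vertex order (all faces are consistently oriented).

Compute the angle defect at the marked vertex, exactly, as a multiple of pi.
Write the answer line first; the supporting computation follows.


Answer: defect(P2) = -pi

Sum of corner angles at P2: 3*pi
defect = 2*pi - 3*pi


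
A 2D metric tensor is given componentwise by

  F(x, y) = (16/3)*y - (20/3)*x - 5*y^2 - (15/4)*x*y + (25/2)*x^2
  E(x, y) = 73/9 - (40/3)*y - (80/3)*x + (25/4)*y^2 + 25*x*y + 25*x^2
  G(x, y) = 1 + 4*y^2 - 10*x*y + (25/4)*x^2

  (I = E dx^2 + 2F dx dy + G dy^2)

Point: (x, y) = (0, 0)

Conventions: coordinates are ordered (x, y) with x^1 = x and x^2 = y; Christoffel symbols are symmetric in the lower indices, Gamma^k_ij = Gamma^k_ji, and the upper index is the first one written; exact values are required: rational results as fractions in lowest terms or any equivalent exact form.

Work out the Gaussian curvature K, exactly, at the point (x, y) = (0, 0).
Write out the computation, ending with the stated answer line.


E = 73/9, F = 0, G = 1, EG - F^2 = 73/9 at the point
E_x = -80/3, E_y = -40/3, F_x = -20/3, F_y = 16/3, G_x = 0, G_y = 0
E_yy = 25/2, F_xy = -15/4, G_xx = 25/2
Using the Brioschi determinant formula for K from the metric derivatives:
M1 = [[-E_yy/2 + F_xy - G_xx/2, E_x/2, F_x - E_y/2], [F_y - G_x/2, E, F], [G_y/2, F, G]] = [[-65/4, -40/3, 0], [16/3, 73/9, 0], [0, 0, 1]]; det M1 = -2185/36
M2 = [[0, E_y/2, G_x/2], [E_y/2, E, F], [G_x/2, F, G]] = [[0, -20/3, 0], [-20/3, 73/9, 0], [0, 0, 1]]; det M2 = -400/9
det M1 - det M2 = -65/4; K = -65/4 / (73/9)^2 = -5265/21316

Answer: K = -5265/21316


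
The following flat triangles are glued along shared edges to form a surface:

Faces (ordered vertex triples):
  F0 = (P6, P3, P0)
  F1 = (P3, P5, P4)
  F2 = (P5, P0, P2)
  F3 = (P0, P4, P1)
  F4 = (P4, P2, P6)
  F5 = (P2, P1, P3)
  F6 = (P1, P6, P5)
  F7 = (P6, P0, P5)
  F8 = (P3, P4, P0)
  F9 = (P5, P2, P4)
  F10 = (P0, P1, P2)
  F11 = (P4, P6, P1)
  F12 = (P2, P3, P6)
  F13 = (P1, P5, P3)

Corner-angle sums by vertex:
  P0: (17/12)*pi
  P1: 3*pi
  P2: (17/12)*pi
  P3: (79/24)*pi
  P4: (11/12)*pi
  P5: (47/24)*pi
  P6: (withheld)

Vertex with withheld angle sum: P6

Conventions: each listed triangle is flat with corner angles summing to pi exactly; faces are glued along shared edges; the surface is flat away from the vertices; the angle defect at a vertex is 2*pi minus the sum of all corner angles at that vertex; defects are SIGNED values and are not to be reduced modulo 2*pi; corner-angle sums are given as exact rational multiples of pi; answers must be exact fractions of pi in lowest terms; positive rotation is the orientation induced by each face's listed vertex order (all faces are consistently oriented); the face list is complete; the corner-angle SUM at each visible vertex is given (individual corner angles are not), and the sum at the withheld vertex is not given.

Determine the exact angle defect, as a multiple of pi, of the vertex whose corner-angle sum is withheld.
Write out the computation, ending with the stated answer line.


V = 7, E = 21, F = 14; chi = V - E + F = 0
Gauss-Bonnet: total defect = 2*pi*chi = 0; visible defects sum to 0

Answer: defect(P6) = 0


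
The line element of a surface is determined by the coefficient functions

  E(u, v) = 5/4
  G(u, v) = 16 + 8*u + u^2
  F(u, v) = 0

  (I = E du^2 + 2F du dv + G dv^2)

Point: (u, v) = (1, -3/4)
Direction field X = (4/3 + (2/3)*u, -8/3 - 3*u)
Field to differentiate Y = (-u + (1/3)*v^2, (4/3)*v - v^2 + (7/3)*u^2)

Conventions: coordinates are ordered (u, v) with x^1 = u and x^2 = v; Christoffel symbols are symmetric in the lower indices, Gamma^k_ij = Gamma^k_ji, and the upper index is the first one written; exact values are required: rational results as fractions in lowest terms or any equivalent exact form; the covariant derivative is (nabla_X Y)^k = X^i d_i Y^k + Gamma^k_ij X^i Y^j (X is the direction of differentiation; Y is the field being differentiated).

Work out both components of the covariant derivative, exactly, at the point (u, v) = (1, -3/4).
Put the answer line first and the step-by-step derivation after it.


Answer: (nabla_X Y)^u = 659/36, (nabla_X Y)^v = -791/144

E = 5/4, F = 0, G = 25 at the point
E_u = 0, E_v = 0, F_u = 0, F_v = 0, G_u = 10, G_v = 0
EG - F^2 = 125/4;  g^inv = (4/125) * [[25, 0], [0, 5/4]]
first-kind symbols [ij,l] = (1/2)(d_i g_jl + d_j g_il - d_l g_ij): [uu,u] = E_u/2 = 0, [uu,v] = F_u - E_v/2 = 0, [uv,u] = E_v/2 = 0, [uv,v] = G_u/2 = 5, [vv,u] = F_v - G_u/2 = -5, [vv,v] = G_v/2 = 0
Gamma^u_ij = (G*[ij,u] - F*[ij,v])/(EG - F^2), Gamma^v_ij = (E*[ij,v] - F*[ij,u])/(EG - F^2)
Gamma_uuu = 0, Gamma_uuv = 0, Gamma_uvv = -4, Gamma_vuu = 0, Gamma_vuv = 1/5, Gamma_vvv = 0
X = (2, -17/3), Y = (-13/16, 37/48) at the point


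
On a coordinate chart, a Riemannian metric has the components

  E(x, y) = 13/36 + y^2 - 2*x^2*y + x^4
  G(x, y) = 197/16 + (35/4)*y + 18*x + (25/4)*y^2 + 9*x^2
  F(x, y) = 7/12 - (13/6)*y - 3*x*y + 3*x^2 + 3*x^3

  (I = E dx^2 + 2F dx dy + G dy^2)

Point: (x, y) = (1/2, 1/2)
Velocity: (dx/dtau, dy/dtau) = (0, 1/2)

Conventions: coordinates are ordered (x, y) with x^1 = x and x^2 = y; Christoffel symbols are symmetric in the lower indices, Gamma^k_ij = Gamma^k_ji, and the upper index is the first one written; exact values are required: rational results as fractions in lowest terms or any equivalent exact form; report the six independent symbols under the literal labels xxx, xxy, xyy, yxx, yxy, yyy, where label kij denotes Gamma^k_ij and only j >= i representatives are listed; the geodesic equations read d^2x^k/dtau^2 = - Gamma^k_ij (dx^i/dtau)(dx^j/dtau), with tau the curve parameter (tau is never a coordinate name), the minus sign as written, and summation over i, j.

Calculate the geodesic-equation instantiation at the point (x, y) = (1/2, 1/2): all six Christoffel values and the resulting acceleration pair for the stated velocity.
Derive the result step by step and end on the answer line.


E = 61/144, F = -1/8, G = 59/2 at the point
E_x = -1/2, E_y = 1/2, F_x = 15/4, F_y = -11/3, G_x = 27, G_y = 15
EG - F^2 = 7189/576;  g^inv = (576/7189) * [[59/2, 1/8], [1/8, 61/144]]
first-kind symbols [ij,l] = (1/2)(d_i g_jl + d_j g_il - d_l g_ij): [xx,x] = E_x/2 = -1/4, [xx,y] = F_x - E_y/2 = 7/2, [xy,x] = E_y/2 = 1/4, [xy,y] = G_x/2 = 27/2, [yy,x] = F_y - G_x/2 = -103/6, [yy,y] = G_y/2 = 15/2
Gamma^x_ij = (G*[ij,x] - F*[ij,y])/(EG - F^2), Gamma^y_ij = (E*[ij,y] - F*[ij,x])/(EG - F^2)
Gamma_xxx = -3996/7189, Gamma_xxy = 5220/7189, Gamma_xyy = -291156/7189, Gamma_yxx = 836/7189, Gamma_yxy = 3312/7189, Gamma_yyy = 594/7189
d^2x/dtau^2 = -(Gamma_xxx*(0)^2 + 2*Gamma_xxy*(0)*(1/2) + Gamma_xyy*(1/2)^2) = 72789/7189
d^2y/dtau^2 = -(Gamma_yxx*(0)^2 + 2*Gamma_yxy*(0)*(1/2) + Gamma_yyy*(1/2)^2) = -297/14378

Answer: Gamma_xxx = -3996/7189, Gamma_xxy = 5220/7189, Gamma_xyy = -291156/7189, Gamma_yxx = 836/7189, Gamma_yxy = 3312/7189, Gamma_yyy = 594/7189; accelerations (d^2x/dtau^2, d^2y/dtau^2) = (72789/7189, -297/14378)


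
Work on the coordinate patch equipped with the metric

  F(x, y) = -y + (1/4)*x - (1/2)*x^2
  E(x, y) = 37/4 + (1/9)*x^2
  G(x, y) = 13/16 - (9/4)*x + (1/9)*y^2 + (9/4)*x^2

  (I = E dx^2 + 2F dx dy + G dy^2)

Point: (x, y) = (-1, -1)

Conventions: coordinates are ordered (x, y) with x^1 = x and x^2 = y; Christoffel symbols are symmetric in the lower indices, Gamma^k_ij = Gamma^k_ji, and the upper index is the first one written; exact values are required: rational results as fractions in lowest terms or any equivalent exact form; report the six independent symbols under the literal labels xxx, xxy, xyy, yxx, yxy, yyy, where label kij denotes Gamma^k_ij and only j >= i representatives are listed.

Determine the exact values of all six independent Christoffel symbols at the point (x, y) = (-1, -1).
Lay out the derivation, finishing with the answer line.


E = 337/36, F = 1/4, G = 781/144 at the point
E_x = -2/9, E_y = 0, F_x = 5/4, F_y = -1, G_x = -27/4, G_y = -2/9
EG - F^2 = 262873/5184;  g^inv = (5184/262873) * [[781/144, -1/4], [-1/4, 337/36]]
first-kind symbols [ij,l] = (1/2)(d_i g_jl + d_j g_il - d_l g_ij): [xx,x] = E_x/2 = -1/9, [xx,y] = F_x - E_y/2 = 5/4, [xy,x] = E_y/2 = 0, [xy,y] = G_x/2 = -27/8, [yy,x] = F_y - G_x/2 = 19/8, [yy,y] = G_y/2 = -1/9
Gamma^x_ij = (G*[ij,x] - F*[ij,y])/(EG - F^2), Gamma^y_ij = (E*[ij,y] - F*[ij,x])/(EG - F^2)

Answer: Gamma_xxx = -4744/262873, Gamma_xxy = 4374/262873, Gamma_xyy = 133839/525746, Gamma_yxx = 60804/262873, Gamma_yxy = -163782/262873, Gamma_yyy = -8470/262873


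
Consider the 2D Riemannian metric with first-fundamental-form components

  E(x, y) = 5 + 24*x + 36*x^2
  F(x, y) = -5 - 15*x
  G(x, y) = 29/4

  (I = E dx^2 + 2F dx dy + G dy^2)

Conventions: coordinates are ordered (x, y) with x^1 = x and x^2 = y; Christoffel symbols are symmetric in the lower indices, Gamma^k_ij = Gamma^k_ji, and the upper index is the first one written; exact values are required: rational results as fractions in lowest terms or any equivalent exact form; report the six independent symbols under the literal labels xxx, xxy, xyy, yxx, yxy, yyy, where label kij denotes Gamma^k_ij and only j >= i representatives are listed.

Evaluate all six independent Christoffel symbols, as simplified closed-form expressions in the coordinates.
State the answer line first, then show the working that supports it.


Answer: Gamma_xxx = (48*x + 16)/(48*x^2 + 32*x + 15), Gamma_xxy = 0, Gamma_xyy = 0, Gamma_yxx = -20/(48*x^2 + 32*x + 15), Gamma_yxy = 0, Gamma_yyy = 0

E = 5 + 24*x + 36*x^2; F = -5 - 15*x; G = 29/4
Gamma^k_ij = (1/2) g^{kl} (d_i g_jl + d_j g_il - d_l g_ij), with g^inv = (1/(EG-F^2)) [[G, -F], [-F, E]]
first partials: E_x = 24 + 72*x, E_y = 0, F_x = -15, F_y = 0, G_x = 0, G_y = 0
D = EG - F^2 = 45/4 + 24*x + 36*x^2
expanded: Gamma^x_xx = (G E_x - 2F F_x + F E_y)/(2D), Gamma^x_xy = (G E_y - F G_x)/(2D), Gamma^x_yy = (2G F_y - G G_x - F G_y)/(2D), Gamma^y_xx = (2E F_x - E E_y - F E_x)/(2D), Gamma^y_xy = (E G_x - F E_y)/(2D), Gamma^y_yy = (E G_y - 2F F_y + F G_x)/(2D); substitute and cancel common factors


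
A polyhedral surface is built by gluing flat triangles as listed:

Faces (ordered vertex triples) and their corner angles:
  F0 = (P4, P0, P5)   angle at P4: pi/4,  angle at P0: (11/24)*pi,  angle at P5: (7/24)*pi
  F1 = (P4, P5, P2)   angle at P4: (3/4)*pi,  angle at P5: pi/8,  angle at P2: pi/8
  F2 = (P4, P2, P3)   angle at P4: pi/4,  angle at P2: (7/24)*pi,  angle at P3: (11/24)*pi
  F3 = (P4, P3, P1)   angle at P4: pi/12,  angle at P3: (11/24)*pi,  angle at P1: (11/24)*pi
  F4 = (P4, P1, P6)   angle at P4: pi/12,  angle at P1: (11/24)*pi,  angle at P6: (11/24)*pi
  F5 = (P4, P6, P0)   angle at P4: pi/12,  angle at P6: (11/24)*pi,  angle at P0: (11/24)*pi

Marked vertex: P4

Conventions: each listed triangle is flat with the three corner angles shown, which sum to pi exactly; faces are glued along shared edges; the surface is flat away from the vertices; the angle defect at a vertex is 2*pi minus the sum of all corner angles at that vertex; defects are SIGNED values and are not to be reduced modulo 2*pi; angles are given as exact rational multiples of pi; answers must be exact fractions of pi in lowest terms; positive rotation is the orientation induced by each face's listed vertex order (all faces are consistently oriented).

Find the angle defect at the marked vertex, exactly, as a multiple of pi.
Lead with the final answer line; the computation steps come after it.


Answer: defect(P4) = pi/2

Sum of corner angles at P4: (3/2)*pi
defect = 2*pi - (3/2)*pi


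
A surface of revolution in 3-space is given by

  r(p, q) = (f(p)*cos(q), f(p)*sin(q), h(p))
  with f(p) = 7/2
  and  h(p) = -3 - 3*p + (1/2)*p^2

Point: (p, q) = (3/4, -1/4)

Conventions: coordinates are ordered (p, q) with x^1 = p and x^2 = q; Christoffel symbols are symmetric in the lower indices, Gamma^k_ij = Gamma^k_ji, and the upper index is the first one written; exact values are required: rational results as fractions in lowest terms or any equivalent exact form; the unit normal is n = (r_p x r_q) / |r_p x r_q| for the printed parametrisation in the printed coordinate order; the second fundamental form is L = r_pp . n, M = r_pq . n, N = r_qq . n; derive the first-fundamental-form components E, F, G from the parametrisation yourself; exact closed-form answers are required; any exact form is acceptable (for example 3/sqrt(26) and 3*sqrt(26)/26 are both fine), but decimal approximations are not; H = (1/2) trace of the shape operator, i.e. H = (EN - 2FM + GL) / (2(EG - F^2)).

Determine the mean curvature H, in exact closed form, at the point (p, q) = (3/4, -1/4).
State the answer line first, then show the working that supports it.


Answer: H = -1/7

f = 7/2, f' = 0, f'' = 0, h' = -9/4, h'' = 1
E = 81/16, F = 0, G = 49/4; answer radicand W^2 = 81/16
unnormalised second-form numerators: l = 0, m = 0, n = -63/8; L = l/sqrt(81/16), and similarly M = m/sqrt(W^2), N = n/sqrt(W^2)
H = (E*n - 2*F*m + G*l) / (2*(EG - F^2)*sqrt(W^2)); E*n - 2*F*m + G*l = -5103/128, EG - F^2 = 3969/64, so H = (-9/28)/sqrt(81/16)


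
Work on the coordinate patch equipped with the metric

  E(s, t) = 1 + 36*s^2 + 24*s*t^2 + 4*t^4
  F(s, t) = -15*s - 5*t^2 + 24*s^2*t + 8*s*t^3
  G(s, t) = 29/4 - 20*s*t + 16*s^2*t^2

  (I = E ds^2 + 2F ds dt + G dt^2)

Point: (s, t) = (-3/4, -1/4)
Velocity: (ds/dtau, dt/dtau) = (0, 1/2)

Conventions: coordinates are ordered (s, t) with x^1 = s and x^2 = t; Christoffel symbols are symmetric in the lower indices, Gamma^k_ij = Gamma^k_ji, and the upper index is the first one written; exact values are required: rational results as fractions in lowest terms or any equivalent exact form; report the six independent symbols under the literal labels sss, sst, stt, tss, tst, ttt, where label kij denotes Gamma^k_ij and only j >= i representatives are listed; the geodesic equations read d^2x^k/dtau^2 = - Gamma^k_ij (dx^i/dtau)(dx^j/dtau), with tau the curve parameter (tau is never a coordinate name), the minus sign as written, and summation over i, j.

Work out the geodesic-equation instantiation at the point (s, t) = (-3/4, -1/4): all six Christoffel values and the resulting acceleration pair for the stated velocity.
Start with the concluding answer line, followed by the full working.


Answer: Gamma_sss = -112/99, Gamma_sst = 56/297, Gamma_stt = 56/99, Gamma_tss = -224/495, Gamma_tst = 112/1485, Gamma_ttt = 112/495; accelerations (d^2s/dtau^2, d^2t/dtau^2) = (-14/99, -28/495)

E = 1289/64, F = 245/32, G = 65/16 at the point
E_s = -105/2, E_t = 35/4, F_s = -49/8, F_t = 119/8, G_s = 7/2, G_t = 21/2
EG - F^2 = 1485/64;  g^inv = (64/1485) * [[65/16, -245/32], [-245/32, 1289/64]]
first-kind symbols [ij,l] = (1/2)(d_i g_jl + d_j g_il - d_l g_ij): [ss,s] = E_s/2 = -105/4, [ss,t] = F_s - E_t/2 = -21/2, [st,s] = E_t/2 = 35/8, [st,t] = G_s/2 = 7/4, [tt,s] = F_t - G_s/2 = 105/8, [tt,t] = G_t/2 = 21/4
Gamma^s_ij = (G*[ij,s] - F*[ij,t])/(EG - F^2), Gamma^t_ij = (E*[ij,t] - F*[ij,s])/(EG - F^2)
Gamma_sss = -112/99, Gamma_sst = 56/297, Gamma_stt = 56/99, Gamma_tss = -224/495, Gamma_tst = 112/1485, Gamma_ttt = 112/495
d^2s/dtau^2 = -(Gamma_sss*(0)^2 + 2*Gamma_sst*(0)*(1/2) + Gamma_stt*(1/2)^2) = -14/99
d^2t/dtau^2 = -(Gamma_tss*(0)^2 + 2*Gamma_tst*(0)*(1/2) + Gamma_ttt*(1/2)^2) = -28/495


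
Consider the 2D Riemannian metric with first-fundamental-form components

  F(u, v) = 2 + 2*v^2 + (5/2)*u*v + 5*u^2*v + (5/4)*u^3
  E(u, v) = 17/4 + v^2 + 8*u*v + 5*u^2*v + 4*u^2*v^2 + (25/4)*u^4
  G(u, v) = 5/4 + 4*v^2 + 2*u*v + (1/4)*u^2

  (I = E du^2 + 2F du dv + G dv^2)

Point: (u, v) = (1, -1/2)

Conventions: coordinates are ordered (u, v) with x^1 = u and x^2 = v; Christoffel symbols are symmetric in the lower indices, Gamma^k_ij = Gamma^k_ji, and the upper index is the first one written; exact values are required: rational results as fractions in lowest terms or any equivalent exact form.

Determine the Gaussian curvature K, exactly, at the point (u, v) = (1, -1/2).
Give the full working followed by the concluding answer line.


E = 21/4, F = 0, G = 3/2, EG - F^2 = 63/8 at the point
E_u = 18, E_v = 8, F_u = -5/2, F_v = 11/2, G_u = -1/2, G_v = -2
E_vv = 10, F_uv = 25/2, G_uu = 1/2
Apply the Brioschi formula K = (det M1 - det M2)/(EG - F^2)^2 over the derivative matrices of E, F, G.
M1 = [[-E_vv/2 + F_uv - G_uu/2, E_u/2, F_u - E_v/2], [F_v - G_u/2, E, F], [G_v/2, F, G]] = [[29/4, 9, -13/2], [23/4, 21/4, 0], [-1, 0, 3/2]]; det M1 = -1749/32
M2 = [[0, E_v/2, G_u/2], [E_v/2, E, F], [G_u/2, F, G]] = [[0, 4, -1/4], [4, 21/4, 0], [-1/4, 0, 3/2]]; det M2 = -1557/64
det M1 - det M2 = -1941/64; K = -1941/64 / (63/8)^2 = -647/1323

Answer: K = -647/1323


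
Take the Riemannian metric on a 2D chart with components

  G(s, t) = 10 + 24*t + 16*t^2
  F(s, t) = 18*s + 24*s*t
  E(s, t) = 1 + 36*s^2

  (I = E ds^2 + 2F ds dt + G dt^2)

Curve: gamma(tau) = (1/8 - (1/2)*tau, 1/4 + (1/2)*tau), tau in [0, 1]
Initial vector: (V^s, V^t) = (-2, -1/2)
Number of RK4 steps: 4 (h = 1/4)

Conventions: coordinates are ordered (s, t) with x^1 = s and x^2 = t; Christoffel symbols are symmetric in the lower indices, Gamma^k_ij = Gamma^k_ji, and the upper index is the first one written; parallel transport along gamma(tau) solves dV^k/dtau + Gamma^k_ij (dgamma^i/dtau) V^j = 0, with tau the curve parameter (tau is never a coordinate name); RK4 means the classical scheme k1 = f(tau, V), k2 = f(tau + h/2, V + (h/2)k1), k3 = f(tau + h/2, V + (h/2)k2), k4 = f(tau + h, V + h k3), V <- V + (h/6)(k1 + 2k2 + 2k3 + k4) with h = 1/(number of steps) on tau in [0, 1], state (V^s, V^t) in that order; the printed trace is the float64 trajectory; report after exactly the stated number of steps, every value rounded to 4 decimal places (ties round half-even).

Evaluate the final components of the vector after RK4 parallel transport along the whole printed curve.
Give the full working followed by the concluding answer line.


gamma'(tau) = (-1/2, 1/2); f(tau, V)^k = -Gamma^k_ij(gamma(tau)) gamma'^i(tau) V^j; h = 1/4; intermediate values shown to 6 dp
curve data and Christoffel symbols at the stage parameters:
  tau = 0.000000: gamma = (0.125000, 0.250000), gamma' = (-0.500000, 0.500000); Gamma_sss = 0.256228, Gamma_sst = 0.000000, Gamma_stt = 0.170819, Gamma_tss = 1.366548, Gamma_tst = 0.000000, Gamma_ttt = 0.911032
  tau = 0.125000: gamma = (0.062500, 0.312500), gamma' = (-0.500000, 0.500000); Gamma_sss = 0.117168, Gamma_sst = 0.000000, Gamma_stt = 0.078112, Gamma_tss = 1.327909, Gamma_tst = 0.000000, Gamma_ttt = 0.885273
  tau = 0.250000: gamma = (0.000000, 0.375000), gamma' = (-0.500000, 0.500000); Gamma_sss = 0.000000, Gamma_sst = 0.000000, Gamma_stt = 0.000000, Gamma_tss = 1.270588, Gamma_tst = 0.000000, Gamma_ttt = 0.847059
  tau = 0.375000: gamma = (-0.062500, 0.437500), gamma' = (-0.500000, 0.500000); Gamma_sss = -0.094924, Gamma_sst = 0.000000, Gamma_stt = -0.063283, Gamma_tss = 1.202373, Gamma_tst = 0.000000, Gamma_ttt = 0.801582
  tau = 0.500000: gamma = (-0.125000, 0.500000), gamma' = (-0.500000, 0.500000); Gamma_sss = -0.169412, Gamma_sst = 0.000000, Gamma_stt = -0.112941, Gamma_tss = 1.129412, Gamma_tst = 0.000000, Gamma_ttt = 0.752941
  tau = 0.625000: gamma = (-0.187500, 0.562500), gamma' = (-0.500000, 0.500000); Gamma_sss = -0.226296, Gamma_sst = 0.000000, Gamma_stt = -0.150864, Gamma_tss = 1.056050, Gamma_tst = 0.000000, Gamma_ttt = 0.704034
  tau = 0.750000: gamma = (-0.250000, 0.625000), gamma' = (-0.500000, 0.500000); Gamma_sss = -0.268657, Gamma_sst = 0.000000, Gamma_stt = -0.179104, Gamma_tss = 0.985075, Gamma_tst = 0.000000, Gamma_ttt = 0.656716
  tau = 0.875000: gamma = (-0.312500, 0.687500), gamma' = (-0.500000, 0.500000); Gamma_sss = -0.299376, Gamma_sst = 0.000000, Gamma_stt = -0.199584, Gamma_tss = 0.918087, Gamma_tst = 0.000000, Gamma_ttt = 0.612058
  tau = 1.000000: gamma = (-0.375000, 0.750000), gamma' = (-0.500000, 0.500000); Gamma_sss = -0.320951, Gamma_sst = 0.000000, Gamma_stt = -0.213967, Gamma_tss = 0.855869, Gamma_tst = 0.000000, Gamma_ttt = 0.570579
step 0: V^s = -2.0000, V^t = -0.5000
step 1: k1 = (-0.213523, -1.138790), k2 = (-0.093644, -1.061303), k3 = (-0.093145, -1.055641), k4 = (0.000000, -0.961843); V <- V + (h/6)(k1 + 2k2 + 2k3 + k4): V^s = -2.0245, V^t = -0.7639
step 2: k1 = (0.000000, -0.962579), k2 = (0.068106, -0.862676), k3 = (0.068097, -0.862563), k4 = (0.114724, -0.764829); V <- V + (h/6)(k1 + 2k2 + 2k3 + k4): V^s = -2.0083, V^t = -0.9797
step 3: k1 = (0.114794, -0.765295), k2 = (0.144500, -0.674333), k3 = (0.144938, -0.676375), k4 = (0.162033, -0.594121); V <- V + (h/6)(k1 + 2k2 + 2k3 + k4): V^s = -1.9727, V^t = -1.1489
step 4: k1 = (0.162101, -0.594372), k2 = (0.170190, -0.521915), k3 = (0.170942, -0.524222), k4 = (0.172776, -0.460735); V <- V + (h/6)(k1 + 2k2 + 2k3 + k4): V^s = -1.9303, V^t = -1.2800

Answer: V^s = -1.9303, V^t = -1.2800


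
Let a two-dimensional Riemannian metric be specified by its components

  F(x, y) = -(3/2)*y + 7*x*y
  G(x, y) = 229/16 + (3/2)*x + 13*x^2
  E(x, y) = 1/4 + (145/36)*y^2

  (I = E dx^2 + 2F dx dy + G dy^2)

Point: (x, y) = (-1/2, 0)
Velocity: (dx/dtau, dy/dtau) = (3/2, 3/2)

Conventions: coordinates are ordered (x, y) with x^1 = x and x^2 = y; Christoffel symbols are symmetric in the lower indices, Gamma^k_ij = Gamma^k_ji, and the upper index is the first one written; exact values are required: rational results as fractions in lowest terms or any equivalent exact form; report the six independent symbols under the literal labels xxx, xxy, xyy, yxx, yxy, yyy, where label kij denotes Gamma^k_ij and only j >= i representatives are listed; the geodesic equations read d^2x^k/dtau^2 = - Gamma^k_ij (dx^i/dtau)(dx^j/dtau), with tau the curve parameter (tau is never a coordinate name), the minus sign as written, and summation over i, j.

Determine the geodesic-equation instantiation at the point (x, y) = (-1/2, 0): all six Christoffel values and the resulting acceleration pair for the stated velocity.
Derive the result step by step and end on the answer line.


E = 1/4, F = 0, G = 269/16 at the point
E_x = 0, E_y = 0, F_x = 0, F_y = -5, G_x = -23/2, G_y = 0
EG - F^2 = 269/64;  g^inv = (64/269) * [[269/16, 0], [0, 1/4]]
first-kind symbols [ij,l] = (1/2)(d_i g_jl + d_j g_il - d_l g_ij): [xx,x] = E_x/2 = 0, [xx,y] = F_x - E_y/2 = 0, [xy,x] = E_y/2 = 0, [xy,y] = G_x/2 = -23/4, [yy,x] = F_y - G_x/2 = 3/4, [yy,y] = G_y/2 = 0
Gamma^x_ij = (G*[ij,x] - F*[ij,y])/(EG - F^2), Gamma^y_ij = (E*[ij,y] - F*[ij,x])/(EG - F^2)
Gamma_xxx = 0, Gamma_xxy = 0, Gamma_xyy = 3, Gamma_yxx = 0, Gamma_yxy = -92/269, Gamma_yyy = 0
d^2x/dtau^2 = -(Gamma_xxx*(3/2)^2 + 2*Gamma_xxy*(3/2)*(3/2) + Gamma_xyy*(3/2)^2) = -27/4
d^2y/dtau^2 = -(Gamma_yxx*(3/2)^2 + 2*Gamma_yxy*(3/2)*(3/2) + Gamma_yyy*(3/2)^2) = 414/269

Answer: Gamma_xxx = 0, Gamma_xxy = 0, Gamma_xyy = 3, Gamma_yxx = 0, Gamma_yxy = -92/269, Gamma_yyy = 0; accelerations (d^2x/dtau^2, d^2y/dtau^2) = (-27/4, 414/269)


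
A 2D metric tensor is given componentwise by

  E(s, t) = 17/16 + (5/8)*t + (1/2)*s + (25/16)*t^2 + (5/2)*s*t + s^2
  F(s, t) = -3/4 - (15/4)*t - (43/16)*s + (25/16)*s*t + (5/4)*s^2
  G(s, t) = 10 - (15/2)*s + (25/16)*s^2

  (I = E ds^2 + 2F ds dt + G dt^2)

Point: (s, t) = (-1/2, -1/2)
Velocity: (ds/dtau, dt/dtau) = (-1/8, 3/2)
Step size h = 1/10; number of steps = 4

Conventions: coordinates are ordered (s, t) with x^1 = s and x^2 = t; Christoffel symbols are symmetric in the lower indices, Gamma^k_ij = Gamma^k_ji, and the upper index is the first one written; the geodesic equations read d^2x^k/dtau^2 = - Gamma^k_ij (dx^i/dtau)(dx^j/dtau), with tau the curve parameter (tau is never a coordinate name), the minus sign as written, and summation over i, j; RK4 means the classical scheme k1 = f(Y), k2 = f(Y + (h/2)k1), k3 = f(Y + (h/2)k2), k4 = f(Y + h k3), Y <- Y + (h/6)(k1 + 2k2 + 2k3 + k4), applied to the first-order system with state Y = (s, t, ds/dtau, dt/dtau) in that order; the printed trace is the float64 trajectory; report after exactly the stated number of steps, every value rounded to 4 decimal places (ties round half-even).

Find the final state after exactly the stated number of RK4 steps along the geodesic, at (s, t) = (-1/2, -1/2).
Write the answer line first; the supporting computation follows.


Answer: s = -0.5516, t = 0.0909, ds/dtau = -0.1316, dt/dtau = 1.4542

f(Y) = (ds/dtau, dt/dtau, -Gamma^s_ij Y'^i Y'^j, -Gamma^t_ij Y'^i Y'^j) with the Gammas evaluated at the stage position; h = 0.100000; intermediate values shown to 6 dp
step 0: s = -0.5000, t = -0.5000, ds/dtau = -0.1250, dt/dtau = 1.5000
step 1:
  k1: at (s, t) = (-0.500000, -0.500000), (ds/dtau, dt/dtau) = (-0.125000, 1.500000); Gamma_sss = -0.058700, Gamma_sst = -0.073375, Gamma_stt = 0.000000, Gamma_tss = -0.243187, Gamma_tst = -0.303983, Gamma_ttt = 0.000000; k1 = (-0.125000, 1.500000, -0.026599, -0.110194)
  k2: at (s, t) = (-0.506250, -0.425000), (ds/dtau, dt/dtau) = (-0.126330, 1.494490); Gamma_sss = -0.053147, Gamma_sst = -0.066433, Gamma_stt = 0.000000, Gamma_tss = -0.245171, Gamma_tst = -0.306463, Gamma_ttt = 0.000000; k2 = (-0.126330, 1.494490, -0.024237, -0.111807)
  k3: at (s, t) = (-0.506316, -0.425275), (ds/dtau, dt/dtau) = (-0.126212, 1.494410); Gamma_sss = -0.053170, Gamma_sst = -0.066462, Gamma_stt = 0.000000, Gamma_tss = -0.245156, Gamma_tst = -0.306444, Gamma_ttt = 0.000000; k3 = (-0.126212, 1.494410, -0.024224, -0.111693)
  k4: at (s, t) = (-0.512621, -0.350559), (ds/dtau, dt/dtau) = (-0.127422, 1.488831); Gamma_sss = -0.047525, Gamma_sst = -0.059406, Gamma_stt = 0.000000, Gamma_tss = -0.246893, Gamma_tst = -0.308616, Gamma_ttt = 0.000000; k4 = (-0.127422, 1.488831, -0.021768, -0.113087)
  Y <- Y + (h/6)(k1 + 2k2 + 2k3 + k4): s = -0.5126, t = -0.3506, ds/dtau = -0.1274, dt/dtau = 1.4888
step 2:
  k1: at (s, t) = (-0.512625, -0.350556), (ds/dtau, dt/dtau) = (-0.127421, 1.488829); Gamma_sss = -0.047525, Gamma_sst = -0.059406, Gamma_stt = 0.000000, Gamma_tss = -0.246892, Gamma_tst = -0.308615, Gamma_ttt = 0.000000; k1 = (-0.127421, 1.488829, -0.021768, -0.113085)
  k2: at (s, t) = (-0.518996, -0.276115), (ds/dtau, dt/dtau) = (-0.128510, 1.483174); Gamma_sss = -0.041805, Gamma_sst = -0.052256, Gamma_stt = 0.000000, Gamma_tss = -0.248374, Gamma_tst = -0.310468, Gamma_ttt = 0.000000; k2 = (-0.128510, 1.483174, -0.019230, -0.114250)
  k3: at (s, t) = (-0.519051, -0.276397), (ds/dtau, dt/dtau) = (-0.128383, 1.483116); Gamma_sss = -0.041830, Gamma_sst = -0.052288, Gamma_stt = 0.000000, Gamma_tss = -0.248362, Gamma_tst = -0.310453, Gamma_ttt = 0.000000; k3 = (-0.128383, 1.483116, -0.019222, -0.114131)
  k4: at (s, t) = (-0.525463, -0.202245), (ds/dtau, dt/dtau) = (-0.129344, 1.477416); Gamma_sss = -0.036056, Gamma_sst = -0.045070, Gamma_stt = 0.000000, Gamma_tss = -0.249588, Gamma_tst = -0.311985, Gamma_ttt = 0.000000; k4 = (-0.129344, 1.477416, -0.016622, -0.115062)
  Y <- Y + (h/6)(k1 + 2k2 + 2k3 + k4): s = -0.5255, t = -0.2022, ds/dtau = -0.1293, dt/dtau = 1.4774
step 3:
  k1: at (s, t) = (-0.525468, -0.202242), (ds/dtau, dt/dtau) = (-0.129343, 1.477413); Gamma_sss = -0.036056, Gamma_sst = -0.045070, Gamma_stt = 0.000000, Gamma_tss = -0.249588, Gamma_tst = -0.311984, Gamma_ttt = 0.000000; k1 = (-0.129343, 1.477413, -0.016622, -0.115061)
  k2: at (s, t) = (-0.531935, -0.128372), (ds/dtau, dt/dtau) = (-0.130174, 1.471660); Gamma_sss = -0.030245, Gamma_sst = -0.037806, Gamma_stt = 0.000000, Gamma_tss = -0.250553, Gamma_tst = -0.313191, Gamma_ttt = 0.000000; k2 = (-0.130174, 1.471660, -0.013973, -0.115752)
  k3: at (s, t) = (-0.531976, -0.128659), (ds/dtau, dt/dtau) = (-0.130042, 1.471626); Gamma_sss = -0.030271, Gamma_sst = -0.037838, Gamma_stt = 0.000000, Gamma_tss = -0.250543, Gamma_tst = -0.313179, Gamma_ttt = 0.000000; k3 = (-0.130042, 1.471626, -0.013971, -0.115631)
  k4: at (s, t) = (-0.538472, -0.055080), (ds/dtau, dt/dtau) = (-0.130740, 1.465850); Gamma_sss = -0.024442, Gamma_sst = -0.030552, Gamma_stt = 0.000000, Gamma_tss = -0.251250, Gamma_tst = -0.314062, Gamma_ttt = 0.000000; k4 = (-0.130740, 1.465850, -0.011293, -0.116083)
  Y <- Y + (h/6)(k1 + 2k2 + 2k3 + k4): s = -0.5385, t = -0.0551, ds/dtau = -0.1307, dt/dtau = 1.4658
step 4:
  k1: at (s, t) = (-0.538476, -0.055078), (ds/dtau, dt/dtau) = (-0.130740, 1.465848); Gamma_sss = -0.024442, Gamma_sst = -0.030552, Gamma_stt = 0.000000, Gamma_tss = -0.251250, Gamma_tst = -0.314062, Gamma_ttt = 0.000000; k1 = (-0.130740, 1.465848, -0.011293, -0.116082)
  k2: at (s, t) = (-0.545013, 0.018214), (ds/dtau, dt/dtau) = (-0.131304, 1.460044); Gamma_sss = -0.018614, Gamma_sst = -0.023268, Gamma_stt = 0.000000, Gamma_tss = -0.251696, Gamma_tst = -0.314620, Gamma_ttt = 0.000000; k2 = (-0.131304, 1.460044, -0.008600, -0.116292)
  k3: at (s, t) = (-0.545041, 0.017924), (ds/dtau, dt/dtau) = (-0.131170, 1.460034); Gamma_sss = -0.018640, Gamma_sst = -0.023300, Gamma_stt = 0.000000, Gamma_tss = -0.251690, Gamma_tst = -0.314613, Gamma_ttt = 0.000000; k3 = (-0.131170, 1.460034, -0.008604, -0.116174)
  k4: at (s, t) = (-0.551593, 0.090925), (ds/dtau, dt/dtau) = (-0.131600, 1.454231); Gamma_sss = -0.012831, Gamma_sst = -0.016038, Gamma_stt = 0.000000, Gamma_tss = -0.251883, Gamma_tst = -0.314853, Gamma_ttt = 0.000000; k4 = (-0.131600, 1.454231, -0.005916, -0.116149)
  Y <- Y + (h/6)(k1 + 2k2 + 2k3 + k4): s = -0.5516, t = 0.0909, ds/dtau = -0.1316, dt/dtau = 1.4542


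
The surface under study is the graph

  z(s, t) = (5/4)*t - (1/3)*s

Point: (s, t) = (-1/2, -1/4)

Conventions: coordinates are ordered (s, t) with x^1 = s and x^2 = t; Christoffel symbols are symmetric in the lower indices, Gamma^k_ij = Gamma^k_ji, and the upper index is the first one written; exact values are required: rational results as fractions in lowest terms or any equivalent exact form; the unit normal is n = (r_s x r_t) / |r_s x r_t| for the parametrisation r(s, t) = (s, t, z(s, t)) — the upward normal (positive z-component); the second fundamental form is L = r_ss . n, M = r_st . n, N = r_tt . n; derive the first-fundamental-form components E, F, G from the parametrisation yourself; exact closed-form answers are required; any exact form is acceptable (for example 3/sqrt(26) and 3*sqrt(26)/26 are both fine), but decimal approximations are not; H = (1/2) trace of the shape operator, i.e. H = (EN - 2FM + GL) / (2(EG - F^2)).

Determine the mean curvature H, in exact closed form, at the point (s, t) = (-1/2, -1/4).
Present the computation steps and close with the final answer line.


z_s = -1/3, z_t = 5/4, z_ss = 0, z_st = 0, z_tt = 0
E = 10/9, F = -5/12, G = 41/16; answer radicand W^2 = 385/144
unnormalised second-form numerators: l = 0, m = 0, n = 0; L = l/sqrt(385/144), and similarly M = m/sqrt(W^2), N = n/sqrt(W^2)
H = (E*n - 2*F*m + G*l) / (2*(EG - F^2)*sqrt(W^2)); E*n - 2*F*m + G*l = 0, EG - F^2 = 385/144, so H = (0)/sqrt(385/144)

Answer: H = 0


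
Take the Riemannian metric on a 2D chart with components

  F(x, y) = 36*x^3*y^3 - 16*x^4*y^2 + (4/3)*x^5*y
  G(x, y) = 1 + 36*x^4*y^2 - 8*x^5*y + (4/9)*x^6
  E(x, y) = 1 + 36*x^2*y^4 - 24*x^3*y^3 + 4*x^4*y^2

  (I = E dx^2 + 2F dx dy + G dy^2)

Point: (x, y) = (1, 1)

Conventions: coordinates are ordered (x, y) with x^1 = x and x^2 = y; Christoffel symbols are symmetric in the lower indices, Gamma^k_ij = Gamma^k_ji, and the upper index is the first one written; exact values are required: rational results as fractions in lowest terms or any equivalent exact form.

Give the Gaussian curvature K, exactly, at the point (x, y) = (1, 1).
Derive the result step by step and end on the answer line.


E = 17, F = 64/3, G = 265/9, EG - F^2 = 409/9 at the point
E_x = 16, E_y = 80, F_x = 152/3, F_y = 232/3, G_x = 320/3, G_y = 64
E_yy = 296, F_xy = 608/3, G_xx = 856/3
K follows from Brioschi's formula, (det M1 - det M2)/(EG - F^2)^2.
M1 = [[-E_yy/2 + F_xy - G_xx/2, E_x/2, F_x - E_y/2], [F_y - G_x/2, E, F], [G_y/2, F, G]] = [[-88, 8, 32/3], [24, 17, 64/3], [32, 64/3, 265/9]]; det M1 = -40792/9
M2 = [[0, E_y/2, G_x/2], [E_y/2, E, F], [G_x/2, F, G]] = [[0, 40, 160/3], [40, 17, 64/3], [160/3, 64/3, 265/9]]; det M2 = -40000/9
det M1 - det M2 = -88; K = -88 / (409/9)^2 = -7128/167281

Answer: K = -7128/167281


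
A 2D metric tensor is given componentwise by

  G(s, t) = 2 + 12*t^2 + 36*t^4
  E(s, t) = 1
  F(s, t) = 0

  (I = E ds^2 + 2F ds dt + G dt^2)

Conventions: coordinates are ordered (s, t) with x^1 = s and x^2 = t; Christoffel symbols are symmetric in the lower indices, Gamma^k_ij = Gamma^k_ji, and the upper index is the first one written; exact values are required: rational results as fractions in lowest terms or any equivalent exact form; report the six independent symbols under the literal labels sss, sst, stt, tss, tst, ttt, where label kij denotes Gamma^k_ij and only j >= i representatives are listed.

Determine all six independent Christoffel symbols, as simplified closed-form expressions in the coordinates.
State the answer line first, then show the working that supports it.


Answer: Gamma_sss = 0, Gamma_sst = 0, Gamma_stt = 0, Gamma_tss = 0, Gamma_tst = 0, Gamma_ttt = (36*t^3 + 6*t)/(18*t^4 + 6*t^2 + 1)

E = 1; F = 0; G = 2 + 12*t^2 + 36*t^4
Gamma^k_ij = (1/2) g^{kl} (d_i g_jl + d_j g_il - d_l g_ij), with g^inv = (1/(EG-F^2)) [[G, -F], [-F, E]]
first partials: E_s = 0, E_t = 0, F_s = 0, F_t = 0, G_s = 0, G_t = 24*t + 144*t^3
D = EG - F^2 = 2 + 12*t^2 + 36*t^4
expanded: Gamma^s_ss = (G E_s - 2F F_s + F E_t)/(2D), Gamma^s_st = (G E_t - F G_s)/(2D), Gamma^s_tt = (2G F_t - G G_s - F G_t)/(2D), Gamma^t_ss = (2E F_s - E E_t - F E_s)/(2D), Gamma^t_st = (E G_s - F E_t)/(2D), Gamma^t_tt = (E G_t - 2F F_t + F G_s)/(2D); substitute and cancel common factors


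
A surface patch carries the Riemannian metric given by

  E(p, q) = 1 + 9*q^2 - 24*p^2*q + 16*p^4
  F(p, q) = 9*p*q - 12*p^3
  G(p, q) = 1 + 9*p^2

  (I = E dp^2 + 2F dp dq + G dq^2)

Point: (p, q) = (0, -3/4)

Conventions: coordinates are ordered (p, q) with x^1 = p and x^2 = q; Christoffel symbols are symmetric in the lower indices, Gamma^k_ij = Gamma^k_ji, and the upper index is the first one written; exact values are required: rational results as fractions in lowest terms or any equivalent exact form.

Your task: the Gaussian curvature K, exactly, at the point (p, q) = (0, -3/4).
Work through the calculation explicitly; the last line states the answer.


E = 97/16, F = 0, G = 1, EG - F^2 = 97/16 at the point
E_p = 0, E_q = -27/2, F_p = -27/4, F_q = 0, G_p = 0, G_q = 0
E_qq = 18, F_pq = 9, G_pp = 18
Evaluate Brioschi's two determinant matrices M1, M2 and divide by (EG - F^2)^2.
M1 = [[-E_qq/2 + F_pq - G_pp/2, E_p/2, F_p - E_q/2], [F_q - G_p/2, E, F], [G_q/2, F, G]] = [[-9, 0, 0], [0, 97/16, 0], [0, 0, 1]]; det M1 = -873/16
M2 = [[0, E_q/2, G_p/2], [E_q/2, E, F], [G_p/2, F, G]] = [[0, -27/4, 0], [-27/4, 97/16, 0], [0, 0, 1]]; det M2 = -729/16
det M1 - det M2 = -9; K = -9 / (97/16)^2 = -2304/9409

Answer: K = -2304/9409


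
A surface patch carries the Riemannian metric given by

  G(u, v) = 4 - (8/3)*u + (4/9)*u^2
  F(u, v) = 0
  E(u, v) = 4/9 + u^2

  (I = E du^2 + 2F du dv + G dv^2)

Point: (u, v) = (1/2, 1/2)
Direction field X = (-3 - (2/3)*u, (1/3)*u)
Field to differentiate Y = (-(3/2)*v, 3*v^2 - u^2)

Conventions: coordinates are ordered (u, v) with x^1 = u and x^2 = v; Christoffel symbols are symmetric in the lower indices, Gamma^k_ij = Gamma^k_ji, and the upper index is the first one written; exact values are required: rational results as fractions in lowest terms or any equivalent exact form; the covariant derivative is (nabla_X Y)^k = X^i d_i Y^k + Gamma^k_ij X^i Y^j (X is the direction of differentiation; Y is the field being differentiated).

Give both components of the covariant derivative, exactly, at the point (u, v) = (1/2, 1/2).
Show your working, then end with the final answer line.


E = 25/36, F = 0, G = 25/9 at the point
E_u = 1, E_v = 0, F_u = 0, F_v = 0, G_u = -20/9, G_v = 0
EG - F^2 = 625/324;  g^inv = (324/625) * [[25/9, 0], [0, 25/36]]
first-kind symbols [ij,l] = (1/2)(d_i g_jl + d_j g_il - d_l g_ij): [uu,u] = E_u/2 = 1/2, [uu,v] = F_u - E_v/2 = 0, [uv,u] = E_v/2 = 0, [uv,v] = G_u/2 = -10/9, [vv,u] = F_v - G_u/2 = 10/9, [vv,v] = G_v/2 = 0
Gamma^u_ij = (G*[ij,u] - F*[ij,v])/(EG - F^2), Gamma^v_ij = (E*[ij,v] - F*[ij,u])/(EG - F^2)
Gamma_uuu = 18/25, Gamma_uuv = 0, Gamma_uvv = 8/5, Gamma_vuu = 0, Gamma_vuv = -2/5, Gamma_vvv = 0
X = (-10/3, 1/6), Y = (-3/4, 1/2) at the point

Answer: (nabla_X Y)^u = 101/60, (nabla_X Y)^v = 91/20


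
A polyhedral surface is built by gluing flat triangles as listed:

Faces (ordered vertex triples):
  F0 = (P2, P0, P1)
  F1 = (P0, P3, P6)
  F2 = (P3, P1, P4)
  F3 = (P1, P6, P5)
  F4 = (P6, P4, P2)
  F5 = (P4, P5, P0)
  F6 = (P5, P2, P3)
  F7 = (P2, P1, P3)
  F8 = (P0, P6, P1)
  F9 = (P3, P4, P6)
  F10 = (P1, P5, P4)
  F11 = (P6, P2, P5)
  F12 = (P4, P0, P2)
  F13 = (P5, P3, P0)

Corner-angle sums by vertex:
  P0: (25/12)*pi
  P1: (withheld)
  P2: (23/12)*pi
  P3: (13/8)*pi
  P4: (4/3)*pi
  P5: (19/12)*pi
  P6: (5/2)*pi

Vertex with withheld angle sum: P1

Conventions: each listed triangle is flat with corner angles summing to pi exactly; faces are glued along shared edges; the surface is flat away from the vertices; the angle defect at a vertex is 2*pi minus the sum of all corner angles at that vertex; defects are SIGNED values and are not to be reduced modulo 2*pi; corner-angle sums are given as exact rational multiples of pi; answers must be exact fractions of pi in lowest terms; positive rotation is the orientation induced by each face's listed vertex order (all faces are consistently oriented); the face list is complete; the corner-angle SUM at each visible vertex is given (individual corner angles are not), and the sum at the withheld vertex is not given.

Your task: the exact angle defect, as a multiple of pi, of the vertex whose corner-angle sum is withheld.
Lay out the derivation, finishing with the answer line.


V = 7, E = 21, F = 14; chi = V - E + F = 0
Gauss-Bonnet: total defect = 2*pi*chi = 0; visible defects sum to (23/24)*pi

Answer: defect(P1) = (-23/24)*pi
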